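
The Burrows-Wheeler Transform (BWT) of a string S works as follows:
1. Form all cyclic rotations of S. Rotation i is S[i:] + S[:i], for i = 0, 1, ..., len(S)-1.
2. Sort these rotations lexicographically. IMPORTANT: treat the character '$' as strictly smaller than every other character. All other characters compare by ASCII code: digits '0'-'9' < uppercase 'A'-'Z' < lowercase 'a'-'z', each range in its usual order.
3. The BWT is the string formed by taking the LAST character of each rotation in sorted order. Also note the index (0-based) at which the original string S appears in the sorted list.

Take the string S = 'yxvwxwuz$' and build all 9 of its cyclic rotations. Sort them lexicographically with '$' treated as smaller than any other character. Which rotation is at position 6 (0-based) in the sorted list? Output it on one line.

Answer: xwuz$yxvw

Derivation:
All 9 rotations (rotation i = S[i:]+S[:i]):
  rot[0] = yxvwxwuz$
  rot[1] = xvwxwuz$y
  rot[2] = vwxwuz$yx
  rot[3] = wxwuz$yxv
  rot[4] = xwuz$yxvw
  rot[5] = wuz$yxvwx
  rot[6] = uz$yxvwxw
  rot[7] = z$yxvwxwu
  rot[8] = $yxvwxwuz
Sorted (with $ < everything):
  sorted[0] = $yxvwxwuz
  sorted[1] = uz$yxvwxw
  sorted[2] = vwxwuz$yx
  sorted[3] = wuz$yxvwx
  sorted[4] = wxwuz$yxv
  sorted[5] = xvwxwuz$y
  sorted[6] = xwuz$yxvw
  sorted[7] = yxvwxwuz$
  sorted[8] = z$yxvwxwu
sorted[6] = xwuz$yxvw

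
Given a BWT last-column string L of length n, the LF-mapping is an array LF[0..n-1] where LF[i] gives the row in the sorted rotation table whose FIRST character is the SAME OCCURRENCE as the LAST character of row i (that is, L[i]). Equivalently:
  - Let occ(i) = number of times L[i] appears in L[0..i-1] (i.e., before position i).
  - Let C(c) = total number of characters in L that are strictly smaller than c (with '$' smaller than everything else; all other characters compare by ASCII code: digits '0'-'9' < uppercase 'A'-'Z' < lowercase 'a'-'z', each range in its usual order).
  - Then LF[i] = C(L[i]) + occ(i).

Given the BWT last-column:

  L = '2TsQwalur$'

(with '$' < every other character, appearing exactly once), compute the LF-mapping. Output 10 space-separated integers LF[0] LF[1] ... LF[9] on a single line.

Answer: 1 3 7 2 9 4 5 8 6 0

Derivation:
Char counts: '$':1, '2':1, 'Q':1, 'T':1, 'a':1, 'l':1, 'r':1, 's':1, 'u':1, 'w':1
C (first-col start): C('$')=0, C('2')=1, C('Q')=2, C('T')=3, C('a')=4, C('l')=5, C('r')=6, C('s')=7, C('u')=8, C('w')=9
L[0]='2': occ=0, LF[0]=C('2')+0=1+0=1
L[1]='T': occ=0, LF[1]=C('T')+0=3+0=3
L[2]='s': occ=0, LF[2]=C('s')+0=7+0=7
L[3]='Q': occ=0, LF[3]=C('Q')+0=2+0=2
L[4]='w': occ=0, LF[4]=C('w')+0=9+0=9
L[5]='a': occ=0, LF[5]=C('a')+0=4+0=4
L[6]='l': occ=0, LF[6]=C('l')+0=5+0=5
L[7]='u': occ=0, LF[7]=C('u')+0=8+0=8
L[8]='r': occ=0, LF[8]=C('r')+0=6+0=6
L[9]='$': occ=0, LF[9]=C('$')+0=0+0=0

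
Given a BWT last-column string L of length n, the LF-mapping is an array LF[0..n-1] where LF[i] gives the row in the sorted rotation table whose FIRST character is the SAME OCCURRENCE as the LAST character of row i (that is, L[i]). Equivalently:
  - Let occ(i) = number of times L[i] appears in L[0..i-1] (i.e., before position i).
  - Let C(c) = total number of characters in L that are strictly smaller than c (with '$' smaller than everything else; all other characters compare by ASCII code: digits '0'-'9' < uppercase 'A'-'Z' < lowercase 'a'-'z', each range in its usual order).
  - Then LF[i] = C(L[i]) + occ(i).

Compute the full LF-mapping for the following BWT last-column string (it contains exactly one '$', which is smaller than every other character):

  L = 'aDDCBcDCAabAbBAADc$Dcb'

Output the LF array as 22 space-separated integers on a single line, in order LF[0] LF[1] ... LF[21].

Char counts: '$':1, 'A':4, 'B':2, 'C':2, 'D':5, 'a':2, 'b':3, 'c':3
C (first-col start): C('$')=0, C('A')=1, C('B')=5, C('C')=7, C('D')=9, C('a')=14, C('b')=16, C('c')=19
L[0]='a': occ=0, LF[0]=C('a')+0=14+0=14
L[1]='D': occ=0, LF[1]=C('D')+0=9+0=9
L[2]='D': occ=1, LF[2]=C('D')+1=9+1=10
L[3]='C': occ=0, LF[3]=C('C')+0=7+0=7
L[4]='B': occ=0, LF[4]=C('B')+0=5+0=5
L[5]='c': occ=0, LF[5]=C('c')+0=19+0=19
L[6]='D': occ=2, LF[6]=C('D')+2=9+2=11
L[7]='C': occ=1, LF[7]=C('C')+1=7+1=8
L[8]='A': occ=0, LF[8]=C('A')+0=1+0=1
L[9]='a': occ=1, LF[9]=C('a')+1=14+1=15
L[10]='b': occ=0, LF[10]=C('b')+0=16+0=16
L[11]='A': occ=1, LF[11]=C('A')+1=1+1=2
L[12]='b': occ=1, LF[12]=C('b')+1=16+1=17
L[13]='B': occ=1, LF[13]=C('B')+1=5+1=6
L[14]='A': occ=2, LF[14]=C('A')+2=1+2=3
L[15]='A': occ=3, LF[15]=C('A')+3=1+3=4
L[16]='D': occ=3, LF[16]=C('D')+3=9+3=12
L[17]='c': occ=1, LF[17]=C('c')+1=19+1=20
L[18]='$': occ=0, LF[18]=C('$')+0=0+0=0
L[19]='D': occ=4, LF[19]=C('D')+4=9+4=13
L[20]='c': occ=2, LF[20]=C('c')+2=19+2=21
L[21]='b': occ=2, LF[21]=C('b')+2=16+2=18

Answer: 14 9 10 7 5 19 11 8 1 15 16 2 17 6 3 4 12 20 0 13 21 18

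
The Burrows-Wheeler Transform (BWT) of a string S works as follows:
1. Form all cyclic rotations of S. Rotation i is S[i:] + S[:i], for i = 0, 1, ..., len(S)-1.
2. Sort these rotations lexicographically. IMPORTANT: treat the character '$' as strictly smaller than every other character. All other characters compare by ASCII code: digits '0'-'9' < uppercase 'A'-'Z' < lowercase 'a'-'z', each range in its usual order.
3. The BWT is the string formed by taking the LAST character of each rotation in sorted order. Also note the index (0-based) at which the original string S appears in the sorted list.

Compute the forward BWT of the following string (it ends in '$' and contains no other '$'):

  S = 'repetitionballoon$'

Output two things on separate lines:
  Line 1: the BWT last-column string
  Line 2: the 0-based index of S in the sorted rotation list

All 18 rotations (rotation i = S[i:]+S[:i]):
  rot[0] = repetitionballoon$
  rot[1] = epetitionballoon$r
  rot[2] = petitionballoon$re
  rot[3] = etitionballoon$rep
  rot[4] = titionballoon$repe
  rot[5] = itionballoon$repet
  rot[6] = tionballoon$repeti
  rot[7] = ionballoon$repetit
  rot[8] = onballoon$repetiti
  rot[9] = nballoon$repetitio
  rot[10] = balloon$repetition
  rot[11] = alloon$repetitionb
  rot[12] = lloon$repetitionba
  rot[13] = loon$repetitionbal
  rot[14] = oon$repetitionball
  rot[15] = on$repetitionballo
  rot[16] = n$repetitionballoo
  rot[17] = $repetitionballoon
Sorted (with $ < everything):
  sorted[0] = $repetitionballoon  (last char: 'n')
  sorted[1] = alloon$repetitionb  (last char: 'b')
  sorted[2] = balloon$repetition  (last char: 'n')
  sorted[3] = epetitionballoon$r  (last char: 'r')
  sorted[4] = etitionballoon$rep  (last char: 'p')
  sorted[5] = ionballoon$repetit  (last char: 't')
  sorted[6] = itionballoon$repet  (last char: 't')
  sorted[7] = lloon$repetitionba  (last char: 'a')
  sorted[8] = loon$repetitionbal  (last char: 'l')
  sorted[9] = n$repetitionballoo  (last char: 'o')
  sorted[10] = nballoon$repetitio  (last char: 'o')
  sorted[11] = on$repetitionballo  (last char: 'o')
  sorted[12] = onballoon$repetiti  (last char: 'i')
  sorted[13] = oon$repetitionball  (last char: 'l')
  sorted[14] = petitionballoon$re  (last char: 'e')
  sorted[15] = repetitionballoon$  (last char: '$')
  sorted[16] = tionballoon$repeti  (last char: 'i')
  sorted[17] = titionballoon$repe  (last char: 'e')
Last column: nbnrpttaloooile$ie
Original string S is at sorted index 15

Answer: nbnrpttaloooile$ie
15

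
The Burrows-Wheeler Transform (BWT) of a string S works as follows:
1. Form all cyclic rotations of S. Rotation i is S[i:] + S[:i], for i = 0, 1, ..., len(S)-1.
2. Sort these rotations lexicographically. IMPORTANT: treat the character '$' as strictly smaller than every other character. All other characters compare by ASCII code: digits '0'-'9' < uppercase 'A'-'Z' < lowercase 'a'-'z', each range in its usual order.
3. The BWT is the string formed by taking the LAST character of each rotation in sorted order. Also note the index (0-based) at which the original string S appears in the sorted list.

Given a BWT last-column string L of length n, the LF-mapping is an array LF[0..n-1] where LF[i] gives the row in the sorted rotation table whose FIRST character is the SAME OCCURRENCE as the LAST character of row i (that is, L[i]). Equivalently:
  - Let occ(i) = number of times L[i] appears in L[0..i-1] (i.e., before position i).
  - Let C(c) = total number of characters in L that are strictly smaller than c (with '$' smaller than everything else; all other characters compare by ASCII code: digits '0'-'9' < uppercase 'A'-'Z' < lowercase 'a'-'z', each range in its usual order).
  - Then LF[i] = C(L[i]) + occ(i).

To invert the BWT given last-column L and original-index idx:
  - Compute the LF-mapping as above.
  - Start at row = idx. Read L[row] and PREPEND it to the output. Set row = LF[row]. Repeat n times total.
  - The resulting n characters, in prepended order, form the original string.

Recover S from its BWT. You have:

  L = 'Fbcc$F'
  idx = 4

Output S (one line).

Answer: cFcbF$

Derivation:
LF mapping: 1 3 4 5 0 2
Walk LF starting at row 4, prepending L[row]:
  step 1: row=4, L[4]='$', prepend. Next row=LF[4]=0
  step 2: row=0, L[0]='F', prepend. Next row=LF[0]=1
  step 3: row=1, L[1]='b', prepend. Next row=LF[1]=3
  step 4: row=3, L[3]='c', prepend. Next row=LF[3]=5
  step 5: row=5, L[5]='F', prepend. Next row=LF[5]=2
  step 6: row=2, L[2]='c', prepend. Next row=LF[2]=4
Reversed output: cFcbF$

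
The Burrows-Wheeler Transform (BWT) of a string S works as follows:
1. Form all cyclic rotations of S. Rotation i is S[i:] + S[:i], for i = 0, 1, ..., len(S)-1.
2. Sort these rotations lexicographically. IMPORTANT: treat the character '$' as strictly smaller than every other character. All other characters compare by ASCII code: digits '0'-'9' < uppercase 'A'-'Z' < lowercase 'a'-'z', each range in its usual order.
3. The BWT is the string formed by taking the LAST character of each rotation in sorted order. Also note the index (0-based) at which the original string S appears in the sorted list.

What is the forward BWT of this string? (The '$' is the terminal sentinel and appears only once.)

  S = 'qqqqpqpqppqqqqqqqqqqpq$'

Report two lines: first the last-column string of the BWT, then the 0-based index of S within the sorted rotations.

Answer: qqqqqpppqpqqqqqq$qqqqqp
16

Derivation:
All 23 rotations (rotation i = S[i:]+S[:i]):
  rot[0] = qqqqpqpqppqqqqqqqqqqpq$
  rot[1] = qqqpqpqppqqqqqqqqqqpq$q
  rot[2] = qqpqpqppqqqqqqqqqqpq$qq
  rot[3] = qpqpqppqqqqqqqqqqpq$qqq
  rot[4] = pqpqppqqqqqqqqqqpq$qqqq
  rot[5] = qpqppqqqqqqqqqqpq$qqqqp
  rot[6] = pqppqqqqqqqqqqpq$qqqqpq
  rot[7] = qppqqqqqqqqqqpq$qqqqpqp
  rot[8] = ppqqqqqqqqqqpq$qqqqpqpq
  rot[9] = pqqqqqqqqqqpq$qqqqpqpqp
  rot[10] = qqqqqqqqqqpq$qqqqpqpqpp
  rot[11] = qqqqqqqqqpq$qqqqpqpqppq
  rot[12] = qqqqqqqqpq$qqqqpqpqppqq
  rot[13] = qqqqqqqpq$qqqqpqpqppqqq
  rot[14] = qqqqqqpq$qqqqpqpqppqqqq
  rot[15] = qqqqqpq$qqqqpqpqppqqqqq
  rot[16] = qqqqpq$qqqqpqpqppqqqqqq
  rot[17] = qqqpq$qqqqpqpqppqqqqqqq
  rot[18] = qqpq$qqqqpqpqppqqqqqqqq
  rot[19] = qpq$qqqqpqpqppqqqqqqqqq
  rot[20] = pq$qqqqpqpqppqqqqqqqqqq
  rot[21] = q$qqqqpqpqppqqqqqqqqqqp
  rot[22] = $qqqqpqpqppqqqqqqqqqqpq
Sorted (with $ < everything):
  sorted[0] = $qqqqpqpqppqqqqqqqqqqpq  (last char: 'q')
  sorted[1] = ppqqqqqqqqqqpq$qqqqpqpq  (last char: 'q')
  sorted[2] = pq$qqqqpqpqppqqqqqqqqqq  (last char: 'q')
  sorted[3] = pqppqqqqqqqqqqpq$qqqqpq  (last char: 'q')
  sorted[4] = pqpqppqqqqqqqqqqpq$qqqq  (last char: 'q')
  sorted[5] = pqqqqqqqqqqpq$qqqqpqpqp  (last char: 'p')
  sorted[6] = q$qqqqpqpqppqqqqqqqqqqp  (last char: 'p')
  sorted[7] = qppqqqqqqqqqqpq$qqqqpqp  (last char: 'p')
  sorted[8] = qpq$qqqqpqpqppqqqqqqqqq  (last char: 'q')
  sorted[9] = qpqppqqqqqqqqqqpq$qqqqp  (last char: 'p')
  sorted[10] = qpqpqppqqqqqqqqqqpq$qqq  (last char: 'q')
  sorted[11] = qqpq$qqqqpqpqppqqqqqqqq  (last char: 'q')
  sorted[12] = qqpqpqppqqqqqqqqqqpq$qq  (last char: 'q')
  sorted[13] = qqqpq$qqqqpqpqppqqqqqqq  (last char: 'q')
  sorted[14] = qqqpqpqppqqqqqqqqqqpq$q  (last char: 'q')
  sorted[15] = qqqqpq$qqqqpqpqppqqqqqq  (last char: 'q')
  sorted[16] = qqqqpqpqppqqqqqqqqqqpq$  (last char: '$')
  sorted[17] = qqqqqpq$qqqqpqpqppqqqqq  (last char: 'q')
  sorted[18] = qqqqqqpq$qqqqpqpqppqqqq  (last char: 'q')
  sorted[19] = qqqqqqqpq$qqqqpqpqppqqq  (last char: 'q')
  sorted[20] = qqqqqqqqpq$qqqqpqpqppqq  (last char: 'q')
  sorted[21] = qqqqqqqqqpq$qqqqpqpqppq  (last char: 'q')
  sorted[22] = qqqqqqqqqqpq$qqqqpqpqpp  (last char: 'p')
Last column: qqqqqpppqpqqqqqq$qqqqqp
Original string S is at sorted index 16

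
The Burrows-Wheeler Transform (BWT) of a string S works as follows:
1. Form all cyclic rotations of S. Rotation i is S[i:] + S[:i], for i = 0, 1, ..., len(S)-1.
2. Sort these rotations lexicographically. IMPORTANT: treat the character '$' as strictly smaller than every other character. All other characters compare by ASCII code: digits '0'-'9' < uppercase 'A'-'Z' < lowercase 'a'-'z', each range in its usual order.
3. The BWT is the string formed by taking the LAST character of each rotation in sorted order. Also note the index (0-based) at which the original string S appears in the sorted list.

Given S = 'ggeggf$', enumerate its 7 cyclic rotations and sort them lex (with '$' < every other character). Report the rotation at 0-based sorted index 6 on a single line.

All 7 rotations (rotation i = S[i:]+S[:i]):
  rot[0] = ggeggf$
  rot[1] = geggf$g
  rot[2] = eggf$gg
  rot[3] = ggf$gge
  rot[4] = gf$ggeg
  rot[5] = f$ggegg
  rot[6] = $ggeggf
Sorted (with $ < everything):
  sorted[0] = $ggeggf
  sorted[1] = eggf$gg
  sorted[2] = f$ggegg
  sorted[3] = geggf$g
  sorted[4] = gf$ggeg
  sorted[5] = ggeggf$
  sorted[6] = ggf$gge
sorted[6] = ggf$gge

Answer: ggf$gge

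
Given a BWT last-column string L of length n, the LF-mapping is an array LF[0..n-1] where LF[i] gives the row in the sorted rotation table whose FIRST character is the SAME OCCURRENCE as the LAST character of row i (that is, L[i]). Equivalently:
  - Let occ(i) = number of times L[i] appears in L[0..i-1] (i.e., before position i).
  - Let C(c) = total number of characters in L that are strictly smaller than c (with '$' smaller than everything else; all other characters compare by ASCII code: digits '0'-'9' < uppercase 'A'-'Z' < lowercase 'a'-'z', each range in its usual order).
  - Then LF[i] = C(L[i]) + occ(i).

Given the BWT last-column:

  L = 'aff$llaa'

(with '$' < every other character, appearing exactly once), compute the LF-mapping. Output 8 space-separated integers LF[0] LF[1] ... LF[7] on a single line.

Char counts: '$':1, 'a':3, 'f':2, 'l':2
C (first-col start): C('$')=0, C('a')=1, C('f')=4, C('l')=6
L[0]='a': occ=0, LF[0]=C('a')+0=1+0=1
L[1]='f': occ=0, LF[1]=C('f')+0=4+0=4
L[2]='f': occ=1, LF[2]=C('f')+1=4+1=5
L[3]='$': occ=0, LF[3]=C('$')+0=0+0=0
L[4]='l': occ=0, LF[4]=C('l')+0=6+0=6
L[5]='l': occ=1, LF[5]=C('l')+1=6+1=7
L[6]='a': occ=1, LF[6]=C('a')+1=1+1=2
L[7]='a': occ=2, LF[7]=C('a')+2=1+2=3

Answer: 1 4 5 0 6 7 2 3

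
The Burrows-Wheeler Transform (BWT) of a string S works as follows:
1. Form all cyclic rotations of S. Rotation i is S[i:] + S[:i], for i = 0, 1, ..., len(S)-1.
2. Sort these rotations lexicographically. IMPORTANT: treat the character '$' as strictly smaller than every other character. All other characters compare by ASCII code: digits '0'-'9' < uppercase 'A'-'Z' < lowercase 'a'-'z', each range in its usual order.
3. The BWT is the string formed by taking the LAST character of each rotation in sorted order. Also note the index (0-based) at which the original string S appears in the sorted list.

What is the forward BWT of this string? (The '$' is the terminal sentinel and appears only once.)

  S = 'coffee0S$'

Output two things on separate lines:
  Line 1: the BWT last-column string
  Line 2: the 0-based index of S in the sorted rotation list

Answer: Se0$effoc
3

Derivation:
All 9 rotations (rotation i = S[i:]+S[:i]):
  rot[0] = coffee0S$
  rot[1] = offee0S$c
  rot[2] = ffee0S$co
  rot[3] = fee0S$cof
  rot[4] = ee0S$coff
  rot[5] = e0S$coffe
  rot[6] = 0S$coffee
  rot[7] = S$coffee0
  rot[8] = $coffee0S
Sorted (with $ < everything):
  sorted[0] = $coffee0S  (last char: 'S')
  sorted[1] = 0S$coffee  (last char: 'e')
  sorted[2] = S$coffee0  (last char: '0')
  sorted[3] = coffee0S$  (last char: '$')
  sorted[4] = e0S$coffe  (last char: 'e')
  sorted[5] = ee0S$coff  (last char: 'f')
  sorted[6] = fee0S$cof  (last char: 'f')
  sorted[7] = ffee0S$co  (last char: 'o')
  sorted[8] = offee0S$c  (last char: 'c')
Last column: Se0$effoc
Original string S is at sorted index 3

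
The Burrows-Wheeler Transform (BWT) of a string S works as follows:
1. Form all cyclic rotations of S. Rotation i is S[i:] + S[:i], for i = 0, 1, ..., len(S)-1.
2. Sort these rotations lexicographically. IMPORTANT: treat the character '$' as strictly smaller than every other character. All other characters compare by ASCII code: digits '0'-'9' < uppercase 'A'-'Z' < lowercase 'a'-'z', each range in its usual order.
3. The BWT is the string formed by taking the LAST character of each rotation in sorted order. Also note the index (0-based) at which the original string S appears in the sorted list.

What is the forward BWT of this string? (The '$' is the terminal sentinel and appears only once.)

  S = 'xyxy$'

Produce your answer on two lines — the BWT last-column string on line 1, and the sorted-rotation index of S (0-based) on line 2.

Answer: yy$xx
2

Derivation:
All 5 rotations (rotation i = S[i:]+S[:i]):
  rot[0] = xyxy$
  rot[1] = yxy$x
  rot[2] = xy$xy
  rot[3] = y$xyx
  rot[4] = $xyxy
Sorted (with $ < everything):
  sorted[0] = $xyxy  (last char: 'y')
  sorted[1] = xy$xy  (last char: 'y')
  sorted[2] = xyxy$  (last char: '$')
  sorted[3] = y$xyx  (last char: 'x')
  sorted[4] = yxy$x  (last char: 'x')
Last column: yy$xx
Original string S is at sorted index 2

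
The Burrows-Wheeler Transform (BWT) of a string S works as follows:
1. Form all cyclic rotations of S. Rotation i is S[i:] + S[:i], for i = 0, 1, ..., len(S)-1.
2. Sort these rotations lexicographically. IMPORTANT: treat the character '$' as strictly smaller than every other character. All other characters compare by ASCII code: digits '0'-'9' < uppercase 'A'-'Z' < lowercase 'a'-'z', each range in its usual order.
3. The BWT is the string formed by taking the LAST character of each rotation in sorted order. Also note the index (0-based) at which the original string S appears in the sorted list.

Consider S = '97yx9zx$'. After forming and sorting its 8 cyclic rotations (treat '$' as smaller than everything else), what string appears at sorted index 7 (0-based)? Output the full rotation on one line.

Answer: zx$97yx9

Derivation:
All 8 rotations (rotation i = S[i:]+S[:i]):
  rot[0] = 97yx9zx$
  rot[1] = 7yx9zx$9
  rot[2] = yx9zx$97
  rot[3] = x9zx$97y
  rot[4] = 9zx$97yx
  rot[5] = zx$97yx9
  rot[6] = x$97yx9z
  rot[7] = $97yx9zx
Sorted (with $ < everything):
  sorted[0] = $97yx9zx
  sorted[1] = 7yx9zx$9
  sorted[2] = 97yx9zx$
  sorted[3] = 9zx$97yx
  sorted[4] = x$97yx9z
  sorted[5] = x9zx$97y
  sorted[6] = yx9zx$97
  sorted[7] = zx$97yx9
sorted[7] = zx$97yx9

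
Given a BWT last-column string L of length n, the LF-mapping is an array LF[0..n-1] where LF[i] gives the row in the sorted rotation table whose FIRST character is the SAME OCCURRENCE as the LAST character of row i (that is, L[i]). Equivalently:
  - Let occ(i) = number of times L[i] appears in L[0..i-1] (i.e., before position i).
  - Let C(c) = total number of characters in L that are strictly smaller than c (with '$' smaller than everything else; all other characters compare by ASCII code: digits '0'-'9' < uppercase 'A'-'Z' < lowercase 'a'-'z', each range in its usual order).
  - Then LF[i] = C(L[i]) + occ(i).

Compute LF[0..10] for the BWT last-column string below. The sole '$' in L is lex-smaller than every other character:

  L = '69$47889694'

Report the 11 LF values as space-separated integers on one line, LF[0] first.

Char counts: '$':1, '4':2, '6':2, '7':1, '8':2, '9':3
C (first-col start): C('$')=0, C('4')=1, C('6')=3, C('7')=5, C('8')=6, C('9')=8
L[0]='6': occ=0, LF[0]=C('6')+0=3+0=3
L[1]='9': occ=0, LF[1]=C('9')+0=8+0=8
L[2]='$': occ=0, LF[2]=C('$')+0=0+0=0
L[3]='4': occ=0, LF[3]=C('4')+0=1+0=1
L[4]='7': occ=0, LF[4]=C('7')+0=5+0=5
L[5]='8': occ=0, LF[5]=C('8')+0=6+0=6
L[6]='8': occ=1, LF[6]=C('8')+1=6+1=7
L[7]='9': occ=1, LF[7]=C('9')+1=8+1=9
L[8]='6': occ=1, LF[8]=C('6')+1=3+1=4
L[9]='9': occ=2, LF[9]=C('9')+2=8+2=10
L[10]='4': occ=1, LF[10]=C('4')+1=1+1=2

Answer: 3 8 0 1 5 6 7 9 4 10 2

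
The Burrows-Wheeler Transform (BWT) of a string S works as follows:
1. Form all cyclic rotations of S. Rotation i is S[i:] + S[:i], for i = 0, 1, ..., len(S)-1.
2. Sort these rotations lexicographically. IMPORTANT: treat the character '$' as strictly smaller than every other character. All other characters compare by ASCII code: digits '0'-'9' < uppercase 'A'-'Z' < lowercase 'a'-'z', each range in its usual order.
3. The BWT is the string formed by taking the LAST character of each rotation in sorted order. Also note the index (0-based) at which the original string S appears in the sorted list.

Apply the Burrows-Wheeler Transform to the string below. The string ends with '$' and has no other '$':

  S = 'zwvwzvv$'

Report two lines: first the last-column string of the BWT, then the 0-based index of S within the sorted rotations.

All 8 rotations (rotation i = S[i:]+S[:i]):
  rot[0] = zwvwzvv$
  rot[1] = wvwzvv$z
  rot[2] = vwzvv$zw
  rot[3] = wzvv$zwv
  rot[4] = zvv$zwvw
  rot[5] = vv$zwvwz
  rot[6] = v$zwvwzv
  rot[7] = $zwvwzvv
Sorted (with $ < everything):
  sorted[0] = $zwvwzvv  (last char: 'v')
  sorted[1] = v$zwvwzv  (last char: 'v')
  sorted[2] = vv$zwvwz  (last char: 'z')
  sorted[3] = vwzvv$zw  (last char: 'w')
  sorted[4] = wvwzvv$z  (last char: 'z')
  sorted[5] = wzvv$zwv  (last char: 'v')
  sorted[6] = zvv$zwvw  (last char: 'w')
  sorted[7] = zwvwzvv$  (last char: '$')
Last column: vvzwzvw$
Original string S is at sorted index 7

Answer: vvzwzvw$
7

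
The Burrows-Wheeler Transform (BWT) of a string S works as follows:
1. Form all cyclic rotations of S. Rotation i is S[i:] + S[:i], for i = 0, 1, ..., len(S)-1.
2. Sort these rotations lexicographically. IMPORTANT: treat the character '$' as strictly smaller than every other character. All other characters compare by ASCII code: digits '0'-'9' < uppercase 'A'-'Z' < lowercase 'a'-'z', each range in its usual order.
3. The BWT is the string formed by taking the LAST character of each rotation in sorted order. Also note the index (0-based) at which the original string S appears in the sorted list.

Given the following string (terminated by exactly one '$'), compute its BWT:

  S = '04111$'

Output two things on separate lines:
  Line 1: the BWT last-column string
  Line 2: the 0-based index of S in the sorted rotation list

All 6 rotations (rotation i = S[i:]+S[:i]):
  rot[0] = 04111$
  rot[1] = 4111$0
  rot[2] = 111$04
  rot[3] = 11$041
  rot[4] = 1$0411
  rot[5] = $04111
Sorted (with $ < everything):
  sorted[0] = $04111  (last char: '1')
  sorted[1] = 04111$  (last char: '$')
  sorted[2] = 1$0411  (last char: '1')
  sorted[3] = 11$041  (last char: '1')
  sorted[4] = 111$04  (last char: '4')
  sorted[5] = 4111$0  (last char: '0')
Last column: 1$1140
Original string S is at sorted index 1

Answer: 1$1140
1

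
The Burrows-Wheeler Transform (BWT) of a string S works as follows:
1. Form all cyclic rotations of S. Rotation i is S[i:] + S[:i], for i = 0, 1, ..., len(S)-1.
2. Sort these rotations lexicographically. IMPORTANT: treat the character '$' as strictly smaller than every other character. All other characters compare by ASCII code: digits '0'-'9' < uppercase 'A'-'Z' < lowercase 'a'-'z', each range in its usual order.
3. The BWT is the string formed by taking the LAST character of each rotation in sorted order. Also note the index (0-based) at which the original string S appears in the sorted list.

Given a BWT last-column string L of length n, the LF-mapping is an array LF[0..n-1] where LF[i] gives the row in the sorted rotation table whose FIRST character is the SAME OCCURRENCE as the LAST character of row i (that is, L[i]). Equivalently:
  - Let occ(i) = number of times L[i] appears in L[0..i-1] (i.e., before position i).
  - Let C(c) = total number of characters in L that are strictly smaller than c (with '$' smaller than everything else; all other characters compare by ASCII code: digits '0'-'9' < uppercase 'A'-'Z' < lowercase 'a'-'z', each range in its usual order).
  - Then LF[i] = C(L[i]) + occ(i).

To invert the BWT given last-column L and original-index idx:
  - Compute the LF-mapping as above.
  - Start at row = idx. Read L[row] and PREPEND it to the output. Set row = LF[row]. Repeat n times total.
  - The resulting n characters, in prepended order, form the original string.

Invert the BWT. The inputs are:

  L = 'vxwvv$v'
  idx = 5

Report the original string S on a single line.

Answer: wvvvxv$

Derivation:
LF mapping: 1 6 5 2 3 0 4
Walk LF starting at row 5, prepending L[row]:
  step 1: row=5, L[5]='$', prepend. Next row=LF[5]=0
  step 2: row=0, L[0]='v', prepend. Next row=LF[0]=1
  step 3: row=1, L[1]='x', prepend. Next row=LF[1]=6
  step 4: row=6, L[6]='v', prepend. Next row=LF[6]=4
  step 5: row=4, L[4]='v', prepend. Next row=LF[4]=3
  step 6: row=3, L[3]='v', prepend. Next row=LF[3]=2
  step 7: row=2, L[2]='w', prepend. Next row=LF[2]=5
Reversed output: wvvvxv$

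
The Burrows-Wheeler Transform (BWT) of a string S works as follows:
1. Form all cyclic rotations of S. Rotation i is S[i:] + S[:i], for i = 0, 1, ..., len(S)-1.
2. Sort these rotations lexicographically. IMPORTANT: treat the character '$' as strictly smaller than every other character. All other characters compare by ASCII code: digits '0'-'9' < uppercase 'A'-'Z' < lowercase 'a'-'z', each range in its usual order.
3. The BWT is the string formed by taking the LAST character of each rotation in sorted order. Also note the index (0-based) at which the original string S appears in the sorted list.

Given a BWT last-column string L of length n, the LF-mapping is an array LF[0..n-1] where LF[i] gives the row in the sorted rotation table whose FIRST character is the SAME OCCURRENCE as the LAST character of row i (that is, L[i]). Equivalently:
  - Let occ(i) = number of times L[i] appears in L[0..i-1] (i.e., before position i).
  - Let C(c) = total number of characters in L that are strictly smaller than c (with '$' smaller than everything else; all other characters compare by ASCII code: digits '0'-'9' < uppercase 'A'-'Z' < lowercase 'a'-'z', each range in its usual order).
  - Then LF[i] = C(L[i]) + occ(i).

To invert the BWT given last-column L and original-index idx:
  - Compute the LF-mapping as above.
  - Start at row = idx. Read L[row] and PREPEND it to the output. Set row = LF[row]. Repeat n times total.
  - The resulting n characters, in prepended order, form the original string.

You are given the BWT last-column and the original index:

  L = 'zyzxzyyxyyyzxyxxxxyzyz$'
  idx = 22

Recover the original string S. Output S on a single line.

Answer: zzzxyyyxyzyyxxyyxyzxxz$

Derivation:
LF mapping: 17 8 18 1 19 9 10 2 11 12 13 20 3 14 4 5 6 7 15 21 16 22 0
Walk LF starting at row 22, prepending L[row]:
  step 1: row=22, L[22]='$', prepend. Next row=LF[22]=0
  step 2: row=0, L[0]='z', prepend. Next row=LF[0]=17
  step 3: row=17, L[17]='x', prepend. Next row=LF[17]=7
  step 4: row=7, L[7]='x', prepend. Next row=LF[7]=2
  step 5: row=2, L[2]='z', prepend. Next row=LF[2]=18
  step 6: row=18, L[18]='y', prepend. Next row=LF[18]=15
  step 7: row=15, L[15]='x', prepend. Next row=LF[15]=5
  step 8: row=5, L[5]='y', prepend. Next row=LF[5]=9
  step 9: row=9, L[9]='y', prepend. Next row=LF[9]=12
  step 10: row=12, L[12]='x', prepend. Next row=LF[12]=3
  step 11: row=3, L[3]='x', prepend. Next row=LF[3]=1
  step 12: row=1, L[1]='y', prepend. Next row=LF[1]=8
  step 13: row=8, L[8]='y', prepend. Next row=LF[8]=11
  step 14: row=11, L[11]='z', prepend. Next row=LF[11]=20
  step 15: row=20, L[20]='y', prepend. Next row=LF[20]=16
  step 16: row=16, L[16]='x', prepend. Next row=LF[16]=6
  step 17: row=6, L[6]='y', prepend. Next row=LF[6]=10
  step 18: row=10, L[10]='y', prepend. Next row=LF[10]=13
  step 19: row=13, L[13]='y', prepend. Next row=LF[13]=14
  step 20: row=14, L[14]='x', prepend. Next row=LF[14]=4
  step 21: row=4, L[4]='z', prepend. Next row=LF[4]=19
  step 22: row=19, L[19]='z', prepend. Next row=LF[19]=21
  step 23: row=21, L[21]='z', prepend. Next row=LF[21]=22
Reversed output: zzzxyyyxyzyyxxyyxyzxxz$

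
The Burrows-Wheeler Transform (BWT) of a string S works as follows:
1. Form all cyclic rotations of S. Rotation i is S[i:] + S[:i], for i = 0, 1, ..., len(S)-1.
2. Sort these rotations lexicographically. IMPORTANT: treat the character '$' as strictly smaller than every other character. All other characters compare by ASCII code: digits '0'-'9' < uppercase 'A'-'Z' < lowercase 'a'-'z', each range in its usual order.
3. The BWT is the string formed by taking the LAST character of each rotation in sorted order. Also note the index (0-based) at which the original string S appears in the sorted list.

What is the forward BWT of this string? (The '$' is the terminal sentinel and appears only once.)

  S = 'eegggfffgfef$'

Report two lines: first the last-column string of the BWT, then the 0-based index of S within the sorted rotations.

All 13 rotations (rotation i = S[i:]+S[:i]):
  rot[0] = eegggfffgfef$
  rot[1] = egggfffgfef$e
  rot[2] = gggfffgfef$ee
  rot[3] = ggfffgfef$eeg
  rot[4] = gfffgfef$eegg
  rot[5] = fffgfef$eeggg
  rot[6] = ffgfef$eegggf
  rot[7] = fgfef$eegggff
  rot[8] = gfef$eegggfff
  rot[9] = fef$eegggfffg
  rot[10] = ef$eegggfffgf
  rot[11] = f$eegggfffgfe
  rot[12] = $eegggfffgfef
Sorted (with $ < everything):
  sorted[0] = $eegggfffgfef  (last char: 'f')
  sorted[1] = eegggfffgfef$  (last char: '$')
  sorted[2] = ef$eegggfffgf  (last char: 'f')
  sorted[3] = egggfffgfef$e  (last char: 'e')
  sorted[4] = f$eegggfffgfe  (last char: 'e')
  sorted[5] = fef$eegggfffg  (last char: 'g')
  sorted[6] = fffgfef$eeggg  (last char: 'g')
  sorted[7] = ffgfef$eegggf  (last char: 'f')
  sorted[8] = fgfef$eegggff  (last char: 'f')
  sorted[9] = gfef$eegggfff  (last char: 'f')
  sorted[10] = gfffgfef$eegg  (last char: 'g')
  sorted[11] = ggfffgfef$eeg  (last char: 'g')
  sorted[12] = gggfffgfef$ee  (last char: 'e')
Last column: f$feeggfffgge
Original string S is at sorted index 1

Answer: f$feeggfffgge
1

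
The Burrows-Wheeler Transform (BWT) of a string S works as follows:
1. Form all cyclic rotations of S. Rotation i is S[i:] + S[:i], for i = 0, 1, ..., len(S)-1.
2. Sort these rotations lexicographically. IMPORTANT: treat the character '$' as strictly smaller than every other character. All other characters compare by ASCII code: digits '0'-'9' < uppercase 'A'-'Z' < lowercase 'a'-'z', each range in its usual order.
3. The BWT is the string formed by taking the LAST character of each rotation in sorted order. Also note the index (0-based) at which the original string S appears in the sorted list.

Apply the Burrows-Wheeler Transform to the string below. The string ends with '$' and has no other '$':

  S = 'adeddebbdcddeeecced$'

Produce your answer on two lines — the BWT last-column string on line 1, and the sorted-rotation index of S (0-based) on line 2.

Answer: d$ebedcebecdaddecded
1

Derivation:
All 20 rotations (rotation i = S[i:]+S[:i]):
  rot[0] = adeddebbdcddeeecced$
  rot[1] = deddebbdcddeeecced$a
  rot[2] = eddebbdcddeeecced$ad
  rot[3] = ddebbdcddeeecced$ade
  rot[4] = debbdcddeeecced$aded
  rot[5] = ebbdcddeeecced$adedd
  rot[6] = bbdcddeeecced$adedde
  rot[7] = bdcddeeecced$adeddeb
  rot[8] = dcddeeecced$adeddebb
  rot[9] = cddeeecced$adeddebbd
  rot[10] = ddeeecced$adeddebbdc
  rot[11] = deeecced$adeddebbdcd
  rot[12] = eeecced$adeddebbdcdd
  rot[13] = eecced$adeddebbdcdde
  rot[14] = ecced$adeddebbdcddee
  rot[15] = cced$adeddebbdcddeee
  rot[16] = ced$adeddebbdcddeeec
  rot[17] = ed$adeddebbdcddeeecc
  rot[18] = d$adeddebbdcddeeecce
  rot[19] = $adeddebbdcddeeecced
Sorted (with $ < everything):
  sorted[0] = $adeddebbdcddeeecced  (last char: 'd')
  sorted[1] = adeddebbdcddeeecced$  (last char: '$')
  sorted[2] = bbdcddeeecced$adedde  (last char: 'e')
  sorted[3] = bdcddeeecced$adeddeb  (last char: 'b')
  sorted[4] = cced$adeddebbdcddeee  (last char: 'e')
  sorted[5] = cddeeecced$adeddebbd  (last char: 'd')
  sorted[6] = ced$adeddebbdcddeeec  (last char: 'c')
  sorted[7] = d$adeddebbdcddeeecce  (last char: 'e')
  sorted[8] = dcddeeecced$adeddebb  (last char: 'b')
  sorted[9] = ddebbdcddeeecced$ade  (last char: 'e')
  sorted[10] = ddeeecced$adeddebbdc  (last char: 'c')
  sorted[11] = debbdcddeeecced$aded  (last char: 'd')
  sorted[12] = deddebbdcddeeecced$a  (last char: 'a')
  sorted[13] = deeecced$adeddebbdcd  (last char: 'd')
  sorted[14] = ebbdcddeeecced$adedd  (last char: 'd')
  sorted[15] = ecced$adeddebbdcddee  (last char: 'e')
  sorted[16] = ed$adeddebbdcddeeecc  (last char: 'c')
  sorted[17] = eddebbdcddeeecced$ad  (last char: 'd')
  sorted[18] = eecced$adeddebbdcdde  (last char: 'e')
  sorted[19] = eeecced$adeddebbdcdd  (last char: 'd')
Last column: d$ebedcebecdaddecded
Original string S is at sorted index 1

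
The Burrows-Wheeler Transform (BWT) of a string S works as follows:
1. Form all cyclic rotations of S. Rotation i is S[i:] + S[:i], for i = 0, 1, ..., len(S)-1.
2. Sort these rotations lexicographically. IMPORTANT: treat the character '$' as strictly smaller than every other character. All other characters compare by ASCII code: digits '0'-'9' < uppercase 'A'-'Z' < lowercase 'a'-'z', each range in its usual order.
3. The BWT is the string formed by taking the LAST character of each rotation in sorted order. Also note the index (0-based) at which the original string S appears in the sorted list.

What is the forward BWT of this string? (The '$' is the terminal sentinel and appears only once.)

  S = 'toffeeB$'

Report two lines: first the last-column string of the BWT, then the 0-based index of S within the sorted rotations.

Answer: Beeffot$
7

Derivation:
All 8 rotations (rotation i = S[i:]+S[:i]):
  rot[0] = toffeeB$
  rot[1] = offeeB$t
  rot[2] = ffeeB$to
  rot[3] = feeB$tof
  rot[4] = eeB$toff
  rot[5] = eB$toffe
  rot[6] = B$toffee
  rot[7] = $toffeeB
Sorted (with $ < everything):
  sorted[0] = $toffeeB  (last char: 'B')
  sorted[1] = B$toffee  (last char: 'e')
  sorted[2] = eB$toffe  (last char: 'e')
  sorted[3] = eeB$toff  (last char: 'f')
  sorted[4] = feeB$tof  (last char: 'f')
  sorted[5] = ffeeB$to  (last char: 'o')
  sorted[6] = offeeB$t  (last char: 't')
  sorted[7] = toffeeB$  (last char: '$')
Last column: Beeffot$
Original string S is at sorted index 7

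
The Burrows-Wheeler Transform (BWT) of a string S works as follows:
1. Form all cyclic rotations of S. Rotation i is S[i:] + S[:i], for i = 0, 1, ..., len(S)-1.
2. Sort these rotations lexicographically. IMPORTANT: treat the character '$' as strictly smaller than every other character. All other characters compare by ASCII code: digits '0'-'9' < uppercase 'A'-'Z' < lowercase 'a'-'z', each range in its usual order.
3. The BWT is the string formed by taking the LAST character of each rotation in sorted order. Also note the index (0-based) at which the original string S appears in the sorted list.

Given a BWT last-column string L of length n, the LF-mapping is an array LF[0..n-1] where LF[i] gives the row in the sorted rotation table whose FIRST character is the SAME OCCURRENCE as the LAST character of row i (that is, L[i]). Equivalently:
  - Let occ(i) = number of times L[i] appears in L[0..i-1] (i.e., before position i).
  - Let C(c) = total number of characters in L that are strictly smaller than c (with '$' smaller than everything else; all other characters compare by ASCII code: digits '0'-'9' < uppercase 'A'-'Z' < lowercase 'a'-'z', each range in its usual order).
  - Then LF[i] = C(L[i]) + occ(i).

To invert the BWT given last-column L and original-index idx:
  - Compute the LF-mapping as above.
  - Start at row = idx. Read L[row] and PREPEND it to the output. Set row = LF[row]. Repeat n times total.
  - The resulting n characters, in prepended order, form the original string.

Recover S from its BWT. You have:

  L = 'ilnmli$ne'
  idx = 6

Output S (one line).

LF mapping: 2 4 7 6 5 3 0 8 1
Walk LF starting at row 6, prepending L[row]:
  step 1: row=6, L[6]='$', prepend. Next row=LF[6]=0
  step 2: row=0, L[0]='i', prepend. Next row=LF[0]=2
  step 3: row=2, L[2]='n', prepend. Next row=LF[2]=7
  step 4: row=7, L[7]='n', prepend. Next row=LF[7]=8
  step 5: row=8, L[8]='e', prepend. Next row=LF[8]=1
  step 6: row=1, L[1]='l', prepend. Next row=LF[1]=4
  step 7: row=4, L[4]='l', prepend. Next row=LF[4]=5
  step 8: row=5, L[5]='i', prepend. Next row=LF[5]=3
  step 9: row=3, L[3]='m', prepend. Next row=LF[3]=6
Reversed output: millenni$

Answer: millenni$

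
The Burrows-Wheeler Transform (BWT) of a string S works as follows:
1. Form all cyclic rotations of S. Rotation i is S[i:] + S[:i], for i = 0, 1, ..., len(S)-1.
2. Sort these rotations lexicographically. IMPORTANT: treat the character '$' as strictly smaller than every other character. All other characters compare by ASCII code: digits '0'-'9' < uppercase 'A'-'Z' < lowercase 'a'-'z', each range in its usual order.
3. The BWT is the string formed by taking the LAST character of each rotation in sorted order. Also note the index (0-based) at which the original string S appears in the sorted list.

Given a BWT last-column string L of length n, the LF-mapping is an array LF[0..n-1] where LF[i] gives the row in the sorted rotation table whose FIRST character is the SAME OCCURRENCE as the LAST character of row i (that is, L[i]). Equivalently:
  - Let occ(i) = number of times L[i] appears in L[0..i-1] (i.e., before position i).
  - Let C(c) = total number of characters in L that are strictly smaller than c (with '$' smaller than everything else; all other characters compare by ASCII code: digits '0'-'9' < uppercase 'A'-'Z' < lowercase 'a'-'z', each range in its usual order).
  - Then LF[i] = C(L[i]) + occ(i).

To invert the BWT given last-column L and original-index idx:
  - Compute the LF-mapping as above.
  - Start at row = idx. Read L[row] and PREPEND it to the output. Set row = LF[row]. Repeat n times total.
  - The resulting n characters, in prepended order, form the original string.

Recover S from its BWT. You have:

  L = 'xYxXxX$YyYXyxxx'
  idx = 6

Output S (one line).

Answer: YxYXXxxyxyxXYx$

Derivation:
LF mapping: 7 4 8 1 9 2 0 5 13 6 3 14 10 11 12
Walk LF starting at row 6, prepending L[row]:
  step 1: row=6, L[6]='$', prepend. Next row=LF[6]=0
  step 2: row=0, L[0]='x', prepend. Next row=LF[0]=7
  step 3: row=7, L[7]='Y', prepend. Next row=LF[7]=5
  step 4: row=5, L[5]='X', prepend. Next row=LF[5]=2
  step 5: row=2, L[2]='x', prepend. Next row=LF[2]=8
  step 6: row=8, L[8]='y', prepend. Next row=LF[8]=13
  step 7: row=13, L[13]='x', prepend. Next row=LF[13]=11
  step 8: row=11, L[11]='y', prepend. Next row=LF[11]=14
  step 9: row=14, L[14]='x', prepend. Next row=LF[14]=12
  step 10: row=12, L[12]='x', prepend. Next row=LF[12]=10
  step 11: row=10, L[10]='X', prepend. Next row=LF[10]=3
  step 12: row=3, L[3]='X', prepend. Next row=LF[3]=1
  step 13: row=1, L[1]='Y', prepend. Next row=LF[1]=4
  step 14: row=4, L[4]='x', prepend. Next row=LF[4]=9
  step 15: row=9, L[9]='Y', prepend. Next row=LF[9]=6
Reversed output: YxYXXxxyxyxXYx$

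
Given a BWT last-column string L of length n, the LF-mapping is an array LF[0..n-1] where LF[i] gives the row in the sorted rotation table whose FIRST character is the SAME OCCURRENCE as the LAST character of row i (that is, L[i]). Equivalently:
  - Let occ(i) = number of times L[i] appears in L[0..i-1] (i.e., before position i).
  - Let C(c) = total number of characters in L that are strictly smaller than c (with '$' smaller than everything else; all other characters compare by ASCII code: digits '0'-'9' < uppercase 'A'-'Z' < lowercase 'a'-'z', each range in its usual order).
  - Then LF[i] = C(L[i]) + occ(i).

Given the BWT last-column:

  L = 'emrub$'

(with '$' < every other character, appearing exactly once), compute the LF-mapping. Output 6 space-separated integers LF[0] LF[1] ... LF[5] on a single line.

Answer: 2 3 4 5 1 0

Derivation:
Char counts: '$':1, 'b':1, 'e':1, 'm':1, 'r':1, 'u':1
C (first-col start): C('$')=0, C('b')=1, C('e')=2, C('m')=3, C('r')=4, C('u')=5
L[0]='e': occ=0, LF[0]=C('e')+0=2+0=2
L[1]='m': occ=0, LF[1]=C('m')+0=3+0=3
L[2]='r': occ=0, LF[2]=C('r')+0=4+0=4
L[3]='u': occ=0, LF[3]=C('u')+0=5+0=5
L[4]='b': occ=0, LF[4]=C('b')+0=1+0=1
L[5]='$': occ=0, LF[5]=C('$')+0=0+0=0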